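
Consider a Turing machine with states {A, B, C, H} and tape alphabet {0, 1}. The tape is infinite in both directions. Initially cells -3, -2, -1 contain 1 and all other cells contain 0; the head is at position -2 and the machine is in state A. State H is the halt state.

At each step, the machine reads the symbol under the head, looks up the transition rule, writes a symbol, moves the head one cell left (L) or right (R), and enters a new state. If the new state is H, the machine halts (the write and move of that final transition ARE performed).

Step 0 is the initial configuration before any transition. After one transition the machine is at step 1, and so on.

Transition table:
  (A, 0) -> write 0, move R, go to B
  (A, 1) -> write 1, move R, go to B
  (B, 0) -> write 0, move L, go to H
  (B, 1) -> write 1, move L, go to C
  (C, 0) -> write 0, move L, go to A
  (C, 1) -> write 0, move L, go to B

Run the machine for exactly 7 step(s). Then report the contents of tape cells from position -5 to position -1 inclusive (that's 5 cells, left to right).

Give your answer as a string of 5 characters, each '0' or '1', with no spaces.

Step 1: in state A at pos -2, read 1 -> (A,1)->write 1,move R,goto B. Now: state=B, head=-1, tape[-4..0]=01110 (head:    ^)
Step 2: in state B at pos -1, read 1 -> (B,1)->write 1,move L,goto C. Now: state=C, head=-2, tape[-4..0]=01110 (head:   ^)
Step 3: in state C at pos -2, read 1 -> (C,1)->write 0,move L,goto B. Now: state=B, head=-3, tape[-4..0]=01010 (head:  ^)
Step 4: in state B at pos -3, read 1 -> (B,1)->write 1,move L,goto C. Now: state=C, head=-4, tape[-5..0]=001010 (head:  ^)
Step 5: in state C at pos -4, read 0 -> (C,0)->write 0,move L,goto A. Now: state=A, head=-5, tape[-6..0]=0001010 (head:  ^)
Step 6: in state A at pos -5, read 0 -> (A,0)->write 0,move R,goto B. Now: state=B, head=-4, tape[-6..0]=0001010 (head:   ^)
Step 7: in state B at pos -4, read 0 -> (B,0)->write 0,move L,goto H. Now: state=H, head=-5, tape[-6..0]=0001010 (head:  ^)

Answer: 00101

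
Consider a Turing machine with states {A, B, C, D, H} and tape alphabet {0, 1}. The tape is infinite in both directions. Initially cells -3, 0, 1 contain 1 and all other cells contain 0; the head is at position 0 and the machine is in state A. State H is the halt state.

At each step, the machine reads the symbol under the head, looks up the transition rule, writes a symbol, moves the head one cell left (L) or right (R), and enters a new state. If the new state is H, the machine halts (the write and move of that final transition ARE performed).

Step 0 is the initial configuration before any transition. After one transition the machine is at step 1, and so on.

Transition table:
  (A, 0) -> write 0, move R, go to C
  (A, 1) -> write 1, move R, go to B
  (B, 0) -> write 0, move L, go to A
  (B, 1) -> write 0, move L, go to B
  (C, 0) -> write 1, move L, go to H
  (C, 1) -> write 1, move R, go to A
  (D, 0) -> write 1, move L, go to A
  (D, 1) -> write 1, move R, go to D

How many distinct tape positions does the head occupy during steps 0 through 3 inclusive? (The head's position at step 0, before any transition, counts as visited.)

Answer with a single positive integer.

Step 1: in state A at pos 0, read 1 -> (A,1)->write 1,move R,goto B. Now: state=B, head=1, tape[-4..2]=0100110 (head:      ^)
Step 2: in state B at pos 1, read 1 -> (B,1)->write 0,move L,goto B. Now: state=B, head=0, tape[-4..2]=0100100 (head:     ^)
Step 3: in state B at pos 0, read 1 -> (B,1)->write 0,move L,goto B. Now: state=B, head=-1, tape[-4..2]=0100000 (head:    ^)
Head positions at steps 0..3: starting at 0, distinct positions visited = {-1, 0, 1} -> 3 position(s)

Answer: 3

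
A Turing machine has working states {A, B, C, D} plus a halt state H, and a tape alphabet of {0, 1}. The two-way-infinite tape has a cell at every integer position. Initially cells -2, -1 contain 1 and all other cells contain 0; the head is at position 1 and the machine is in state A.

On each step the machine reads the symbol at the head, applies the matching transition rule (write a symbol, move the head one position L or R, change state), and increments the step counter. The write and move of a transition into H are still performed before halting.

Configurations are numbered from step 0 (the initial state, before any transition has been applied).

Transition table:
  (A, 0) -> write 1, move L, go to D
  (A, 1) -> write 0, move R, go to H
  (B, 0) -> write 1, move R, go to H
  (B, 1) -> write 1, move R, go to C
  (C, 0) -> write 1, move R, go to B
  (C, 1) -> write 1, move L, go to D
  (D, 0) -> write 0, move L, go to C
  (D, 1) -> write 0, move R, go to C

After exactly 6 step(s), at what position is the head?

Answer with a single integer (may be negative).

Answer: -3

Derivation:
Step 1: in state A at pos 1, read 0 -> (A,0)->write 1,move L,goto D. Now: state=D, head=0, tape[-3..2]=011010 (head:    ^)
Step 2: in state D at pos 0, read 0 -> (D,0)->write 0,move L,goto C. Now: state=C, head=-1, tape[-3..2]=011010 (head:   ^)
Step 3: in state C at pos -1, read 1 -> (C,1)->write 1,move L,goto D. Now: state=D, head=-2, tape[-3..2]=011010 (head:  ^)
Step 4: in state D at pos -2, read 1 -> (D,1)->write 0,move R,goto C. Now: state=C, head=-1, tape[-3..2]=001010 (head:   ^)
Step 5: in state C at pos -1, read 1 -> (C,1)->write 1,move L,goto D. Now: state=D, head=-2, tape[-3..2]=001010 (head:  ^)
Step 6: in state D at pos -2, read 0 -> (D,0)->write 0,move L,goto C. Now: state=C, head=-3, tape[-4..2]=0001010 (head:  ^)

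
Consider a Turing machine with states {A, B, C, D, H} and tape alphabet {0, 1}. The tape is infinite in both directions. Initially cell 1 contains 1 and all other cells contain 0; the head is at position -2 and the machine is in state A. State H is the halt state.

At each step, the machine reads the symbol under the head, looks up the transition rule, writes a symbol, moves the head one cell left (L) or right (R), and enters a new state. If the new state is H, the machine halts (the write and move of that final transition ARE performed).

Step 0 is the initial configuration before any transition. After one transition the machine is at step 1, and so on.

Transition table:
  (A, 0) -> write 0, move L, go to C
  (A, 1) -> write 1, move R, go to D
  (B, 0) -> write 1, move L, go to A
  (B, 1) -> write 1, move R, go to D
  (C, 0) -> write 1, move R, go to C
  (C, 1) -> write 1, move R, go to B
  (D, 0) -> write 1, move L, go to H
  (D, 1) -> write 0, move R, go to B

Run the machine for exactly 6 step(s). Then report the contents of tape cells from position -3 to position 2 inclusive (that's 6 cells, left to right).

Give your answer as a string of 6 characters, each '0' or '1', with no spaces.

Step 1: in state A at pos -2, read 0 -> (A,0)->write 0,move L,goto C. Now: state=C, head=-3, tape[-4..2]=0000010 (head:  ^)
Step 2: in state C at pos -3, read 0 -> (C,0)->write 1,move R,goto C. Now: state=C, head=-2, tape[-4..2]=0100010 (head:   ^)
Step 3: in state C at pos -2, read 0 -> (C,0)->write 1,move R,goto C. Now: state=C, head=-1, tape[-4..2]=0110010 (head:    ^)
Step 4: in state C at pos -1, read 0 -> (C,0)->write 1,move R,goto C. Now: state=C, head=0, tape[-4..2]=0111010 (head:     ^)
Step 5: in state C at pos 0, read 0 -> (C,0)->write 1,move R,goto C. Now: state=C, head=1, tape[-4..2]=0111110 (head:      ^)
Step 6: in state C at pos 1, read 1 -> (C,1)->write 1,move R,goto B. Now: state=B, head=2, tape[-4..3]=01111100 (head:       ^)

Answer: 111110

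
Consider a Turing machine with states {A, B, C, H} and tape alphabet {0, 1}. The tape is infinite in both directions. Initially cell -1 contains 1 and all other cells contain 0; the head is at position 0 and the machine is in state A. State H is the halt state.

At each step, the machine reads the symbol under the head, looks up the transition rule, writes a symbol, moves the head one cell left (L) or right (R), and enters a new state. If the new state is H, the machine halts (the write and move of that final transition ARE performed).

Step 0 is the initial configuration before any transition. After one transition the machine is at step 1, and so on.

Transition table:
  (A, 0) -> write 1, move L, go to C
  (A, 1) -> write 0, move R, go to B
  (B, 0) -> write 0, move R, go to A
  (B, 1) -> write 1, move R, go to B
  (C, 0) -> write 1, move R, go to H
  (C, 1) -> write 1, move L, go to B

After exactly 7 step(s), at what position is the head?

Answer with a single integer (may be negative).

Step 1: in state A at pos 0, read 0 -> (A,0)->write 1,move L,goto C. Now: state=C, head=-1, tape[-2..1]=0110 (head:  ^)
Step 2: in state C at pos -1, read 1 -> (C,1)->write 1,move L,goto B. Now: state=B, head=-2, tape[-3..1]=00110 (head:  ^)
Step 3: in state B at pos -2, read 0 -> (B,0)->write 0,move R,goto A. Now: state=A, head=-1, tape[-3..1]=00110 (head:   ^)
Step 4: in state A at pos -1, read 1 -> (A,1)->write 0,move R,goto B. Now: state=B, head=0, tape[-3..1]=00010 (head:    ^)
Step 5: in state B at pos 0, read 1 -> (B,1)->write 1,move R,goto B. Now: state=B, head=1, tape[-3..2]=000100 (head:     ^)
Step 6: in state B at pos 1, read 0 -> (B,0)->write 0,move R,goto A. Now: state=A, head=2, tape[-3..3]=0001000 (head:      ^)
Step 7: in state A at pos 2, read 0 -> (A,0)->write 1,move L,goto C. Now: state=C, head=1, tape[-3..3]=0001010 (head:     ^)

Answer: 1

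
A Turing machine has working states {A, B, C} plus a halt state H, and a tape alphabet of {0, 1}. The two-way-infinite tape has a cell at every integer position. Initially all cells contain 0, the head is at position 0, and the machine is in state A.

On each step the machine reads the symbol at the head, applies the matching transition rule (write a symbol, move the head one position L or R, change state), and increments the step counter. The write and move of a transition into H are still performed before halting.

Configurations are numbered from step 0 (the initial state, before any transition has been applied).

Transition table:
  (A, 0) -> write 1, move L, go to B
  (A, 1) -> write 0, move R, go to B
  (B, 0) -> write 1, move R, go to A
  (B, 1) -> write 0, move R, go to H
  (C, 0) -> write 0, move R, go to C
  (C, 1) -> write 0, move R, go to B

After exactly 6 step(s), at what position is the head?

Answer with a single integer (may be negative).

Answer: 2

Derivation:
Step 1: in state A at pos 0, read 0 -> (A,0)->write 1,move L,goto B. Now: state=B, head=-1, tape[-2..1]=0010 (head:  ^)
Step 2: in state B at pos -1, read 0 -> (B,0)->write 1,move R,goto A. Now: state=A, head=0, tape[-2..1]=0110 (head:   ^)
Step 3: in state A at pos 0, read 1 -> (A,1)->write 0,move R,goto B. Now: state=B, head=1, tape[-2..2]=01000 (head:    ^)
Step 4: in state B at pos 1, read 0 -> (B,0)->write 1,move R,goto A. Now: state=A, head=2, tape[-2..3]=010100 (head:     ^)
Step 5: in state A at pos 2, read 0 -> (A,0)->write 1,move L,goto B. Now: state=B, head=1, tape[-2..3]=010110 (head:    ^)
Step 6: in state B at pos 1, read 1 -> (B,1)->write 0,move R,goto H. Now: state=H, head=2, tape[-2..3]=010010 (head:     ^)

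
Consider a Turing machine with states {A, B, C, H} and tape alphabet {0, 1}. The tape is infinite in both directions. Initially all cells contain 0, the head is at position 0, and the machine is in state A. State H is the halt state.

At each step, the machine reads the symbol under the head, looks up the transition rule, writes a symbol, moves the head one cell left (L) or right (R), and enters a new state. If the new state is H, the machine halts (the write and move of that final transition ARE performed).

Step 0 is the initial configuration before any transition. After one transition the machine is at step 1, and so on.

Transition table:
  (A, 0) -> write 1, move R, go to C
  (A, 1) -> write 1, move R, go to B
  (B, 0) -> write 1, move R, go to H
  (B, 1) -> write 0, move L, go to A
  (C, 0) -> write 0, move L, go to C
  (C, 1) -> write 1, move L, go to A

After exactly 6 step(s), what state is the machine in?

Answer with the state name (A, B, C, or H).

Step 1: in state A at pos 0, read 0 -> (A,0)->write 1,move R,goto C. Now: state=C, head=1, tape[-1..2]=0100 (head:   ^)
Step 2: in state C at pos 1, read 0 -> (C,0)->write 0,move L,goto C. Now: state=C, head=0, tape[-1..2]=0100 (head:  ^)
Step 3: in state C at pos 0, read 1 -> (C,1)->write 1,move L,goto A. Now: state=A, head=-1, tape[-2..2]=00100 (head:  ^)
Step 4: in state A at pos -1, read 0 -> (A,0)->write 1,move R,goto C. Now: state=C, head=0, tape[-2..2]=01100 (head:   ^)
Step 5: in state C at pos 0, read 1 -> (C,1)->write 1,move L,goto A. Now: state=A, head=-1, tape[-2..2]=01100 (head:  ^)
Step 6: in state A at pos -1, read 1 -> (A,1)->write 1,move R,goto B. Now: state=B, head=0, tape[-2..2]=01100 (head:   ^)

Answer: B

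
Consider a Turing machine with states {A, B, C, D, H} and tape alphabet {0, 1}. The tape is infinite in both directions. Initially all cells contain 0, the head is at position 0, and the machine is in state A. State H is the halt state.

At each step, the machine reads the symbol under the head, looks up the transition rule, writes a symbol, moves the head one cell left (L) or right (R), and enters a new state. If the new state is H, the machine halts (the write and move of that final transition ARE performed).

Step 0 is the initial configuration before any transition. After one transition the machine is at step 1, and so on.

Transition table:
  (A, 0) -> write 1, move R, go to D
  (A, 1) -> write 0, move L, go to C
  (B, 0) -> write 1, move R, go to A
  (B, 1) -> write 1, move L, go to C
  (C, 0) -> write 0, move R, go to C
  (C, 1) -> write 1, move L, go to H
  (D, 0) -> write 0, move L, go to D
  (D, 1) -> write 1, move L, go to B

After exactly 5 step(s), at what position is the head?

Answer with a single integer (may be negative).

Answer: -1

Derivation:
Step 1: in state A at pos 0, read 0 -> (A,0)->write 1,move R,goto D. Now: state=D, head=1, tape[-1..2]=0100 (head:   ^)
Step 2: in state D at pos 1, read 0 -> (D,0)->write 0,move L,goto D. Now: state=D, head=0, tape[-1..2]=0100 (head:  ^)
Step 3: in state D at pos 0, read 1 -> (D,1)->write 1,move L,goto B. Now: state=B, head=-1, tape[-2..2]=00100 (head:  ^)
Step 4: in state B at pos -1, read 0 -> (B,0)->write 1,move R,goto A. Now: state=A, head=0, tape[-2..2]=01100 (head:   ^)
Step 5: in state A at pos 0, read 1 -> (A,1)->write 0,move L,goto C. Now: state=C, head=-1, tape[-2..2]=01000 (head:  ^)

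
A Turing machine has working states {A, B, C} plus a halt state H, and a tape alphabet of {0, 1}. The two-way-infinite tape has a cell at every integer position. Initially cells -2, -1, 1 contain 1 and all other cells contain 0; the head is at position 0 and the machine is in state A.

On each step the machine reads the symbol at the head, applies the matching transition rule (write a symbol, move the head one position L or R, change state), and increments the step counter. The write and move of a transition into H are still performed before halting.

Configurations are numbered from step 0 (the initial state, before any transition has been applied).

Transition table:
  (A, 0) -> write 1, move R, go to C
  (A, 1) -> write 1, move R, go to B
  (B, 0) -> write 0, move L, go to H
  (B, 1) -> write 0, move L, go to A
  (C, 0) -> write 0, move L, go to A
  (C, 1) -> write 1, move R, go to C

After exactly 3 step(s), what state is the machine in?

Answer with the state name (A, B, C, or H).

Step 1: in state A at pos 0, read 0 -> (A,0)->write 1,move R,goto C. Now: state=C, head=1, tape[-3..2]=011110 (head:     ^)
Step 2: in state C at pos 1, read 1 -> (C,1)->write 1,move R,goto C. Now: state=C, head=2, tape[-3..3]=0111100 (head:      ^)
Step 3: in state C at pos 2, read 0 -> (C,0)->write 0,move L,goto A. Now: state=A, head=1, tape[-3..3]=0111100 (head:     ^)

Answer: A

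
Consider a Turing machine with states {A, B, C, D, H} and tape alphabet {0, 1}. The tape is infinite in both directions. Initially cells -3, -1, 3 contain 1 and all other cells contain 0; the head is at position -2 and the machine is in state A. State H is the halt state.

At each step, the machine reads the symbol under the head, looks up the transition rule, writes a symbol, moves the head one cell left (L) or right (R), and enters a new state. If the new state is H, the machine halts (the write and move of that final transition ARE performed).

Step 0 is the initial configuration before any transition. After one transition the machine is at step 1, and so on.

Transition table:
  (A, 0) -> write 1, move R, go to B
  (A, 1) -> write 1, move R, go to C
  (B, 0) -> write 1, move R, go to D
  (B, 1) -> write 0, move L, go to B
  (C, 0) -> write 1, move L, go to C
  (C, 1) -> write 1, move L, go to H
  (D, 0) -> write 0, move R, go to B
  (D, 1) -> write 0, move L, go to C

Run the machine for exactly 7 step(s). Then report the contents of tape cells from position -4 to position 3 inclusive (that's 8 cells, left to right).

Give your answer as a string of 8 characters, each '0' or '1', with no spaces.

Answer: 10100001

Derivation:
Step 1: in state A at pos -2, read 0 -> (A,0)->write 1,move R,goto B. Now: state=B, head=-1, tape[-4..4]=011100010 (head:    ^)
Step 2: in state B at pos -1, read 1 -> (B,1)->write 0,move L,goto B. Now: state=B, head=-2, tape[-4..4]=011000010 (head:   ^)
Step 3: in state B at pos -2, read 1 -> (B,1)->write 0,move L,goto B. Now: state=B, head=-3, tape[-4..4]=010000010 (head:  ^)
Step 4: in state B at pos -3, read 1 -> (B,1)->write 0,move L,goto B. Now: state=B, head=-4, tape[-5..4]=0000000010 (head:  ^)
Step 5: in state B at pos -4, read 0 -> (B,0)->write 1,move R,goto D. Now: state=D, head=-3, tape[-5..4]=0100000010 (head:   ^)
Step 6: in state D at pos -3, read 0 -> (D,0)->write 0,move R,goto B. Now: state=B, head=-2, tape[-5..4]=0100000010 (head:    ^)
Step 7: in state B at pos -2, read 0 -> (B,0)->write 1,move R,goto D. Now: state=D, head=-1, tape[-5..4]=0101000010 (head:     ^)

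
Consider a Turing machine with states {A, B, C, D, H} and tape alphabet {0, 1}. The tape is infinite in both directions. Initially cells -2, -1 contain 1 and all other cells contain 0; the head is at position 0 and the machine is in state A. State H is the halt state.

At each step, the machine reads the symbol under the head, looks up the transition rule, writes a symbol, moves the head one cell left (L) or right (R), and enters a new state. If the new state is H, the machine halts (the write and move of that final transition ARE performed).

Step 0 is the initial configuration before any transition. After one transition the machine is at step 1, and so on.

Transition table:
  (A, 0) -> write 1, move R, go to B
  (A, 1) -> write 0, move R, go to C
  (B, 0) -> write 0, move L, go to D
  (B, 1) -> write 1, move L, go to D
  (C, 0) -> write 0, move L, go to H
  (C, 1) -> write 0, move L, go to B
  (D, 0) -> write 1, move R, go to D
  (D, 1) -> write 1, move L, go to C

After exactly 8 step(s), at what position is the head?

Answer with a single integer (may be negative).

Step 1: in state A at pos 0, read 0 -> (A,0)->write 1,move R,goto B. Now: state=B, head=1, tape[-3..2]=011100 (head:     ^)
Step 2: in state B at pos 1, read 0 -> (B,0)->write 0,move L,goto D. Now: state=D, head=0, tape[-3..2]=011100 (head:    ^)
Step 3: in state D at pos 0, read 1 -> (D,1)->write 1,move L,goto C. Now: state=C, head=-1, tape[-3..2]=011100 (head:   ^)
Step 4: in state C at pos -1, read 1 -> (C,1)->write 0,move L,goto B. Now: state=B, head=-2, tape[-3..2]=010100 (head:  ^)
Step 5: in state B at pos -2, read 1 -> (B,1)->write 1,move L,goto D. Now: state=D, head=-3, tape[-4..2]=0010100 (head:  ^)
Step 6: in state D at pos -3, read 0 -> (D,0)->write 1,move R,goto D. Now: state=D, head=-2, tape[-4..2]=0110100 (head:   ^)
Step 7: in state D at pos -2, read 1 -> (D,1)->write 1,move L,goto C. Now: state=C, head=-3, tape[-4..2]=0110100 (head:  ^)
Step 8: in state C at pos -3, read 1 -> (C,1)->write 0,move L,goto B. Now: state=B, head=-4, tape[-5..2]=00010100 (head:  ^)

Answer: -4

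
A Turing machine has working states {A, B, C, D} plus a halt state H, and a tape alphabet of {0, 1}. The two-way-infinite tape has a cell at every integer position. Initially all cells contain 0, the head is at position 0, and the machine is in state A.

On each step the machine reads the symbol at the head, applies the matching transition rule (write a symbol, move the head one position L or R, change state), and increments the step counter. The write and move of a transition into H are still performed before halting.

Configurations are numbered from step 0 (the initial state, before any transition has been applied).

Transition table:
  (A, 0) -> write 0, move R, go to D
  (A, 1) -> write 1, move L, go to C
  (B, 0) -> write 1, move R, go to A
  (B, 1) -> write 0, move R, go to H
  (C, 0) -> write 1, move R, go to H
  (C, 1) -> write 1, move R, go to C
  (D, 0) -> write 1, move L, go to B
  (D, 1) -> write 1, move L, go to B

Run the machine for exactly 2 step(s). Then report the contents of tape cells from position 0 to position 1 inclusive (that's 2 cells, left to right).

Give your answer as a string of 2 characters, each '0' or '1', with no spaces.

Answer: 01

Derivation:
Step 1: in state A at pos 0, read 0 -> (A,0)->write 0,move R,goto D. Now: state=D, head=1, tape[-1..2]=0000 (head:   ^)
Step 2: in state D at pos 1, read 0 -> (D,0)->write 1,move L,goto B. Now: state=B, head=0, tape[-1..2]=0010 (head:  ^)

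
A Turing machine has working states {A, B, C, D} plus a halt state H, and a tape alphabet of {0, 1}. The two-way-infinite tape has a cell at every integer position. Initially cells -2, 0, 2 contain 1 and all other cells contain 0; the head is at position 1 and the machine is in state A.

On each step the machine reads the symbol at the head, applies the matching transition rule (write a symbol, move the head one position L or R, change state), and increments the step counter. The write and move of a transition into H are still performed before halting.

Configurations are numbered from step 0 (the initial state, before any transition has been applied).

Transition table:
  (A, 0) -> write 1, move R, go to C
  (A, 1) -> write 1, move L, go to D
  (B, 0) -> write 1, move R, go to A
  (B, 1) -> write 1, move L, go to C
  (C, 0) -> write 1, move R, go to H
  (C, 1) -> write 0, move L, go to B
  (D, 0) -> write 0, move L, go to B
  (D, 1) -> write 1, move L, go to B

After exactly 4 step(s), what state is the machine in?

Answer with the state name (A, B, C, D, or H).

Answer: B

Derivation:
Step 1: in state A at pos 1, read 0 -> (A,0)->write 1,move R,goto C. Now: state=C, head=2, tape[-3..3]=0101110 (head:      ^)
Step 2: in state C at pos 2, read 1 -> (C,1)->write 0,move L,goto B. Now: state=B, head=1, tape[-3..3]=0101100 (head:     ^)
Step 3: in state B at pos 1, read 1 -> (B,1)->write 1,move L,goto C. Now: state=C, head=0, tape[-3..3]=0101100 (head:    ^)
Step 4: in state C at pos 0, read 1 -> (C,1)->write 0,move L,goto B. Now: state=B, head=-1, tape[-3..3]=0100100 (head:   ^)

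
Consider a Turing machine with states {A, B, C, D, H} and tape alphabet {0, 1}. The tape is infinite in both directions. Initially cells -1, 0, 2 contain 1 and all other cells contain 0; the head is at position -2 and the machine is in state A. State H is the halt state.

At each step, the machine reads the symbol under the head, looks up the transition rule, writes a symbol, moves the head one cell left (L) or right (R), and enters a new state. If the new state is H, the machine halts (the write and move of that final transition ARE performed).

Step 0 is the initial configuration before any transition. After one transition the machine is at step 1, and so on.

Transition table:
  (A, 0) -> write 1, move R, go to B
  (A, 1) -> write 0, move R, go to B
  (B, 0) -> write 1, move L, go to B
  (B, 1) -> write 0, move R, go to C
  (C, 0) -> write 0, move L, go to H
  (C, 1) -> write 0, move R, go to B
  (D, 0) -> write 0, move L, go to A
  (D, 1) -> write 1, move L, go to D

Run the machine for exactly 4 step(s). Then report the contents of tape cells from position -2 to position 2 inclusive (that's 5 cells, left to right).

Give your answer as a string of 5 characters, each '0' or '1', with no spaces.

Answer: 10011

Derivation:
Step 1: in state A at pos -2, read 0 -> (A,0)->write 1,move R,goto B. Now: state=B, head=-1, tape[-3..3]=0111010 (head:   ^)
Step 2: in state B at pos -1, read 1 -> (B,1)->write 0,move R,goto C. Now: state=C, head=0, tape[-3..3]=0101010 (head:    ^)
Step 3: in state C at pos 0, read 1 -> (C,1)->write 0,move R,goto B. Now: state=B, head=1, tape[-3..3]=0100010 (head:     ^)
Step 4: in state B at pos 1, read 0 -> (B,0)->write 1,move L,goto B. Now: state=B, head=0, tape[-3..3]=0100110 (head:    ^)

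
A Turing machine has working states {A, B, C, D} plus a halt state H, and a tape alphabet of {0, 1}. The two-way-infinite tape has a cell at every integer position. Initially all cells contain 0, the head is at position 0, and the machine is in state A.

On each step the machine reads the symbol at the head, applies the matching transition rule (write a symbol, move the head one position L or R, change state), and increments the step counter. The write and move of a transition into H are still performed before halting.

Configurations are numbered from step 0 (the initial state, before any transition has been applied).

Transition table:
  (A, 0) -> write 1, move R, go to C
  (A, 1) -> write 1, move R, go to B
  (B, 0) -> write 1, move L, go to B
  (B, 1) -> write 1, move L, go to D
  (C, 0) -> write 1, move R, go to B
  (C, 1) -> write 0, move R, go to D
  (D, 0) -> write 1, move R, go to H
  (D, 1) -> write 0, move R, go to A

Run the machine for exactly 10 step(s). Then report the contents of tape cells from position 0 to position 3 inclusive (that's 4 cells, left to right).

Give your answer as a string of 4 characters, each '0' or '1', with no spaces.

Step 1: in state A at pos 0, read 0 -> (A,0)->write 1,move R,goto C. Now: state=C, head=1, tape[-1..2]=0100 (head:   ^)
Step 2: in state C at pos 1, read 0 -> (C,0)->write 1,move R,goto B. Now: state=B, head=2, tape[-1..3]=01100 (head:    ^)
Step 3: in state B at pos 2, read 0 -> (B,0)->write 1,move L,goto B. Now: state=B, head=1, tape[-1..3]=01110 (head:   ^)
Step 4: in state B at pos 1, read 1 -> (B,1)->write 1,move L,goto D. Now: state=D, head=0, tape[-1..3]=01110 (head:  ^)
Step 5: in state D at pos 0, read 1 -> (D,1)->write 0,move R,goto A. Now: state=A, head=1, tape[-1..3]=00110 (head:   ^)
Step 6: in state A at pos 1, read 1 -> (A,1)->write 1,move R,goto B. Now: state=B, head=2, tape[-1..3]=00110 (head:    ^)
Step 7: in state B at pos 2, read 1 -> (B,1)->write 1,move L,goto D. Now: state=D, head=1, tape[-1..3]=00110 (head:   ^)
Step 8: in state D at pos 1, read 1 -> (D,1)->write 0,move R,goto A. Now: state=A, head=2, tape[-1..3]=00010 (head:    ^)
Step 9: in state A at pos 2, read 1 -> (A,1)->write 1,move R,goto B. Now: state=B, head=3, tape[-1..4]=000100 (head:     ^)
Step 10: in state B at pos 3, read 0 -> (B,0)->write 1,move L,goto B. Now: state=B, head=2, tape[-1..4]=000110 (head:    ^)

Answer: 0011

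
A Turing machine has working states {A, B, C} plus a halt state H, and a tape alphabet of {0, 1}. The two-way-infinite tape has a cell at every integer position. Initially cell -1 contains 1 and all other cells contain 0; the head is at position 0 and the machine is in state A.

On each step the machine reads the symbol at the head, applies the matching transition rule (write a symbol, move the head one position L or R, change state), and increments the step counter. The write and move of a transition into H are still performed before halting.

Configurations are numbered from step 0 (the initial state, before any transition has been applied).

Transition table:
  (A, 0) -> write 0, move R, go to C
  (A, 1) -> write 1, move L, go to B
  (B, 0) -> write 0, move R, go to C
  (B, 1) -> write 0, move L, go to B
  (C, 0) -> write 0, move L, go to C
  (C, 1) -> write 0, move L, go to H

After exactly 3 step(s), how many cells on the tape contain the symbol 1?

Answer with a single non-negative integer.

Answer: 1

Derivation:
Step 1: in state A at pos 0, read 0 -> (A,0)->write 0,move R,goto C. Now: state=C, head=1, tape[-2..2]=01000 (head:    ^)
Step 2: in state C at pos 1, read 0 -> (C,0)->write 0,move L,goto C. Now: state=C, head=0, tape[-2..2]=01000 (head:   ^)
Step 3: in state C at pos 0, read 0 -> (C,0)->write 0,move L,goto C. Now: state=C, head=-1, tape[-2..2]=01000 (head:  ^)
Cells containing 1 after step 3: {-1} -> 1 cell(s)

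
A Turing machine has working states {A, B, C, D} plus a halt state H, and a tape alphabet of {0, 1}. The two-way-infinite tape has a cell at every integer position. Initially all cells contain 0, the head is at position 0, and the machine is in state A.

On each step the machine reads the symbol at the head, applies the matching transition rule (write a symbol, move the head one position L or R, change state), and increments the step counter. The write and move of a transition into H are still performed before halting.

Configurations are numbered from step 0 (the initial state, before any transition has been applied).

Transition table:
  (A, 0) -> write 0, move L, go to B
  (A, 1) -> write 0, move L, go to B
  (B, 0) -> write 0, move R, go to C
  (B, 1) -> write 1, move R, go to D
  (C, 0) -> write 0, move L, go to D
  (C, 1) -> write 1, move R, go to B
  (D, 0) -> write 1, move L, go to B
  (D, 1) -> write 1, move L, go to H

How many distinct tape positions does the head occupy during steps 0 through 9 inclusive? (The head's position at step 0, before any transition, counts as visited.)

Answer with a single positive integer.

Step 1: in state A at pos 0, read 0 -> (A,0)->write 0,move L,goto B. Now: state=B, head=-1, tape[-2..1]=0000 (head:  ^)
Step 2: in state B at pos -1, read 0 -> (B,0)->write 0,move R,goto C. Now: state=C, head=0, tape[-2..1]=0000 (head:   ^)
Step 3: in state C at pos 0, read 0 -> (C,0)->write 0,move L,goto D. Now: state=D, head=-1, tape[-2..1]=0000 (head:  ^)
Step 4: in state D at pos -1, read 0 -> (D,0)->write 1,move L,goto B. Now: state=B, head=-2, tape[-3..1]=00100 (head:  ^)
Step 5: in state B at pos -2, read 0 -> (B,0)->write 0,move R,goto C. Now: state=C, head=-1, tape[-3..1]=00100 (head:   ^)
Step 6: in state C at pos -1, read 1 -> (C,1)->write 1,move R,goto B. Now: state=B, head=0, tape[-3..1]=00100 (head:    ^)
Step 7: in state B at pos 0, read 0 -> (B,0)->write 0,move R,goto C. Now: state=C, head=1, tape[-3..2]=001000 (head:     ^)
Step 8: in state C at pos 1, read 0 -> (C,0)->write 0,move L,goto D. Now: state=D, head=0, tape[-3..2]=001000 (head:    ^)
Step 9: in state D at pos 0, read 0 -> (D,0)->write 1,move L,goto B. Now: state=B, head=-1, tape[-3..2]=001100 (head:   ^)
Head positions at steps 0..9: starting at 0, distinct positions visited = {-2, -1, 0, 1} -> 4 position(s)

Answer: 4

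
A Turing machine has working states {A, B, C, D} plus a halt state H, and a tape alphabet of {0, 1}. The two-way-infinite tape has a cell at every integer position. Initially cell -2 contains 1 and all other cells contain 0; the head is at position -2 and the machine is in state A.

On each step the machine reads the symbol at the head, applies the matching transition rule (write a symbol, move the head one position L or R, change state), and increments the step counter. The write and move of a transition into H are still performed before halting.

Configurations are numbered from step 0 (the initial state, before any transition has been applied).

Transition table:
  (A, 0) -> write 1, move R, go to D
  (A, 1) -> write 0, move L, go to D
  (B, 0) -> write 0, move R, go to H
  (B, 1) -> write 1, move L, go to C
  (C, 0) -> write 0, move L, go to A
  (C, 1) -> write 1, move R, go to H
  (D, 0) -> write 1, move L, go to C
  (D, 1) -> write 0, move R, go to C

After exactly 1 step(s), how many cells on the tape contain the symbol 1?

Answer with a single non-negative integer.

Answer: 0

Derivation:
Step 1: in state A at pos -2, read 1 -> (A,1)->write 0,move L,goto D. Now: state=D, head=-3, tape[-4..-1]=0000 (head:  ^)
No cell contains 1 after step 1 -> 0 cell(s)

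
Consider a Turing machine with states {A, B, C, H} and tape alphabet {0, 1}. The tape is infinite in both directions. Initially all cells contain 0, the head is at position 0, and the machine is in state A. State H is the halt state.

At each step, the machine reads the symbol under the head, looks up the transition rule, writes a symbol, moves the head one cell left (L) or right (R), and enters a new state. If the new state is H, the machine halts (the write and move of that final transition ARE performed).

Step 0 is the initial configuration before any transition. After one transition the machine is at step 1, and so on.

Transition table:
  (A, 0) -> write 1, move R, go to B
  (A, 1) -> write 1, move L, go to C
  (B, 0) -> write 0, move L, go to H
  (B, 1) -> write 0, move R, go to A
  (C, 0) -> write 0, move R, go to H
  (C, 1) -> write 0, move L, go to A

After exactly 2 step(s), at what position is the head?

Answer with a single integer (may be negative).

Answer: 0

Derivation:
Step 1: in state A at pos 0, read 0 -> (A,0)->write 1,move R,goto B. Now: state=B, head=1, tape[-1..2]=0100 (head:   ^)
Step 2: in state B at pos 1, read 0 -> (B,0)->write 0,move L,goto H. Now: state=H, head=0, tape[-1..2]=0100 (head:  ^)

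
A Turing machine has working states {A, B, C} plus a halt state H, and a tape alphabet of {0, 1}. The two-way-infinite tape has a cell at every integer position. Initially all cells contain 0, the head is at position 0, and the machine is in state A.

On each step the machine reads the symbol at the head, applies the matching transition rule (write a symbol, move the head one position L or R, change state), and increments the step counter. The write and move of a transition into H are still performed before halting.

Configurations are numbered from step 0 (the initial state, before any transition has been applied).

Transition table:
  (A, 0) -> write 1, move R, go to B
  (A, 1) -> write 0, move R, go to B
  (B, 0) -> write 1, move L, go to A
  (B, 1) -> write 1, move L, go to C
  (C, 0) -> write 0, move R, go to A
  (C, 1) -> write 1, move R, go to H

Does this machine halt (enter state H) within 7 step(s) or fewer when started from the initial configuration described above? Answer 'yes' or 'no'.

Answer: no

Derivation:
Step 1: in state A at pos 0, read 0 -> (A,0)->write 1,move R,goto B. Now: state=B, head=1, tape[-1..2]=0100 (head:   ^)
Step 2: in state B at pos 1, read 0 -> (B,0)->write 1,move L,goto A. Now: state=A, head=0, tape[-1..2]=0110 (head:  ^)
Step 3: in state A at pos 0, read 1 -> (A,1)->write 0,move R,goto B. Now: state=B, head=1, tape[-1..2]=0010 (head:   ^)
Step 4: in state B at pos 1, read 1 -> (B,1)->write 1,move L,goto C. Now: state=C, head=0, tape[-1..2]=0010 (head:  ^)
Step 5: in state C at pos 0, read 0 -> (C,0)->write 0,move R,goto A. Now: state=A, head=1, tape[-1..2]=0010 (head:   ^)
Step 6: in state A at pos 1, read 1 -> (A,1)->write 0,move R,goto B. Now: state=B, head=2, tape[-1..3]=00000 (head:    ^)
Step 7: in state B at pos 2, read 0 -> (B,0)->write 1,move L,goto A. Now: state=A, head=1, tape[-1..3]=00010 (head:   ^)
After 7 step(s): state = A (not H) -> not halted within 7 -> no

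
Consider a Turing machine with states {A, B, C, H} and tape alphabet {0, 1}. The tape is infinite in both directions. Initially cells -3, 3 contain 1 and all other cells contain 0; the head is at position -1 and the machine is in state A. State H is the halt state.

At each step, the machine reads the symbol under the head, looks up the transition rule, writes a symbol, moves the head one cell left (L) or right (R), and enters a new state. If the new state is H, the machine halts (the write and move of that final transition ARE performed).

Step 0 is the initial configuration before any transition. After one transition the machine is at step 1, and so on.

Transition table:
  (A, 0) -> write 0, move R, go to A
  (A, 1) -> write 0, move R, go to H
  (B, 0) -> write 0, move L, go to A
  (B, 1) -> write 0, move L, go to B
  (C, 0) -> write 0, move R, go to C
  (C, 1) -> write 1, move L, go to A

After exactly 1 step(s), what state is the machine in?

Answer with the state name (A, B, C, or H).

Answer: A

Derivation:
Step 1: in state A at pos -1, read 0 -> (A,0)->write 0,move R,goto A. Now: state=A, head=0, tape[-4..4]=010000010 (head:     ^)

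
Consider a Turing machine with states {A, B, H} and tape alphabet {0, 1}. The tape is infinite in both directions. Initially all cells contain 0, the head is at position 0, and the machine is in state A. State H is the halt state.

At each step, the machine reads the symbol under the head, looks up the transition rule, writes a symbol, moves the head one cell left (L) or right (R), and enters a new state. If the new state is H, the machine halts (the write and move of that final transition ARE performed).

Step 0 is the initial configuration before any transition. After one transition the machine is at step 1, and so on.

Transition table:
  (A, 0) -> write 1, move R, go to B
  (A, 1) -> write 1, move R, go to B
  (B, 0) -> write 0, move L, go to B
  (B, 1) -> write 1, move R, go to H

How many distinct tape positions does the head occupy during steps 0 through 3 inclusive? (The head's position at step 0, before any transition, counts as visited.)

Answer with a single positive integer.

Answer: 2

Derivation:
Step 1: in state A at pos 0, read 0 -> (A,0)->write 1,move R,goto B. Now: state=B, head=1, tape[-1..2]=0100 (head:   ^)
Step 2: in state B at pos 1, read 0 -> (B,0)->write 0,move L,goto B. Now: state=B, head=0, tape[-1..2]=0100 (head:  ^)
Step 3: in state B at pos 0, read 1 -> (B,1)->write 1,move R,goto H. Now: state=H, head=1, tape[-1..2]=0100 (head:   ^)
Head positions at steps 0..3: starting at 0, distinct positions visited = {0, 1} -> 2 position(s)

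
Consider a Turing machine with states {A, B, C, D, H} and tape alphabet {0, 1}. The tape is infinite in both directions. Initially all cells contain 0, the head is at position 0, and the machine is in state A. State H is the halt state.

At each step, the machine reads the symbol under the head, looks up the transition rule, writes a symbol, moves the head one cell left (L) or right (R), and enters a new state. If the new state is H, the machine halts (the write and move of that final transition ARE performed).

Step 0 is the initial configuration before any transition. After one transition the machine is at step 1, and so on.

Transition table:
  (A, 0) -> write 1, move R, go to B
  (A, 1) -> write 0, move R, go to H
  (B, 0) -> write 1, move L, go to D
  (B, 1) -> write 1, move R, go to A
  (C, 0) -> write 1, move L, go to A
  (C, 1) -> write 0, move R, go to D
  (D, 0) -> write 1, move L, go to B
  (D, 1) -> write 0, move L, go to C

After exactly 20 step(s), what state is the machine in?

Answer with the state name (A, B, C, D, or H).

Answer: A

Derivation:
Step 1: in state A at pos 0, read 0 -> (A,0)->write 1,move R,goto B. Now: state=B, head=1, tape[-1..2]=0100 (head:   ^)
Step 2: in state B at pos 1, read 0 -> (B,0)->write 1,move L,goto D. Now: state=D, head=0, tape[-1..2]=0110 (head:  ^)
Step 3: in state D at pos 0, read 1 -> (D,1)->write 0,move L,goto C. Now: state=C, head=-1, tape[-2..2]=00010 (head:  ^)
Step 4: in state C at pos -1, read 0 -> (C,0)->write 1,move L,goto A. Now: state=A, head=-2, tape[-3..2]=001010 (head:  ^)
Step 5: in state A at pos -2, read 0 -> (A,0)->write 1,move R,goto B. Now: state=B, head=-1, tape[-3..2]=011010 (head:   ^)
Step 6: in state B at pos -1, read 1 -> (B,1)->write 1,move R,goto A. Now: state=A, head=0, tape[-3..2]=011010 (head:    ^)
Step 7: in state A at pos 0, read 0 -> (A,0)->write 1,move R,goto B. Now: state=B, head=1, tape[-3..2]=011110 (head:     ^)
Step 8: in state B at pos 1, read 1 -> (B,1)->write 1,move R,goto A. Now: state=A, head=2, tape[-3..3]=0111100 (head:      ^)
Step 9: in state A at pos 2, read 0 -> (A,0)->write 1,move R,goto B. Now: state=B, head=3, tape[-3..4]=01111100 (head:       ^)
Step 10: in state B at pos 3, read 0 -> (B,0)->write 1,move L,goto D. Now: state=D, head=2, tape[-3..4]=01111110 (head:      ^)
Step 11: in state D at pos 2, read 1 -> (D,1)->write 0,move L,goto C. Now: state=C, head=1, tape[-3..4]=01111010 (head:     ^)
Step 12: in state C at pos 1, read 1 -> (C,1)->write 0,move R,goto D. Now: state=D, head=2, tape[-3..4]=01110010 (head:      ^)
Step 13: in state D at pos 2, read 0 -> (D,0)->write 1,move L,goto B. Now: state=B, head=1, tape[-3..4]=01110110 (head:     ^)
Step 14: in state B at pos 1, read 0 -> (B,0)->write 1,move L,goto D. Now: state=D, head=0, tape[-3..4]=01111110 (head:    ^)
Step 15: in state D at pos 0, read 1 -> (D,1)->write 0,move L,goto C. Now: state=C, head=-1, tape[-3..4]=01101110 (head:   ^)
Step 16: in state C at pos -1, read 1 -> (C,1)->write 0,move R,goto D. Now: state=D, head=0, tape[-3..4]=01001110 (head:    ^)
Step 17: in state D at pos 0, read 0 -> (D,0)->write 1,move L,goto B. Now: state=B, head=-1, tape[-3..4]=01011110 (head:   ^)
Step 18: in state B at pos -1, read 0 -> (B,0)->write 1,move L,goto D. Now: state=D, head=-2, tape[-3..4]=01111110 (head:  ^)
Step 19: in state D at pos -2, read 1 -> (D,1)->write 0,move L,goto C. Now: state=C, head=-3, tape[-4..4]=000111110 (head:  ^)
Step 20: in state C at pos -3, read 0 -> (C,0)->write 1,move L,goto A. Now: state=A, head=-4, tape[-5..4]=0010111110 (head:  ^)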